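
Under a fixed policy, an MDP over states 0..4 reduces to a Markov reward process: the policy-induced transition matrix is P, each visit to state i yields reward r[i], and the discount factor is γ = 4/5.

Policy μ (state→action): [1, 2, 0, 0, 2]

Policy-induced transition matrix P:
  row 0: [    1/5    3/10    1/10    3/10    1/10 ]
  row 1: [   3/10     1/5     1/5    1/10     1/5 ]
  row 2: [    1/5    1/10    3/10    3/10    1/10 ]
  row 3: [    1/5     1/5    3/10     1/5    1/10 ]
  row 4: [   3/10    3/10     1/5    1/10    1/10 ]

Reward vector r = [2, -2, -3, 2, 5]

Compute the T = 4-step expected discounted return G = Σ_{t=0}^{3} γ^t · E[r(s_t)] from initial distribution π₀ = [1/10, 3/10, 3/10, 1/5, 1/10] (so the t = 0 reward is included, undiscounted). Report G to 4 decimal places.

t=0: π = [0.1000, 0.3000, 0.3000, 0.2000, 0.1000], E[r] = -0.4000, γ^t·E[r] = -0.400000, running G = -0.400000
t=1: π = [0.2400, 0.1900, 0.2400, 0.2000, 0.1300], E[r] = 0.4300, γ^t·E[r] = 0.344000, running G = -0.056000
t=2: π = [0.2320, 0.2130, 0.2200, 0.2160, 0.1190], E[r] = 0.4050, γ^t·E[r] = 0.259200, running G = 0.203200
t=3: π = [0.2332, 0.2131, 0.2204, 0.2120, 0.1213], E[r] = 0.4095, γ^t·E[r] = 0.209664, running G = 0.412864

G = 0.4129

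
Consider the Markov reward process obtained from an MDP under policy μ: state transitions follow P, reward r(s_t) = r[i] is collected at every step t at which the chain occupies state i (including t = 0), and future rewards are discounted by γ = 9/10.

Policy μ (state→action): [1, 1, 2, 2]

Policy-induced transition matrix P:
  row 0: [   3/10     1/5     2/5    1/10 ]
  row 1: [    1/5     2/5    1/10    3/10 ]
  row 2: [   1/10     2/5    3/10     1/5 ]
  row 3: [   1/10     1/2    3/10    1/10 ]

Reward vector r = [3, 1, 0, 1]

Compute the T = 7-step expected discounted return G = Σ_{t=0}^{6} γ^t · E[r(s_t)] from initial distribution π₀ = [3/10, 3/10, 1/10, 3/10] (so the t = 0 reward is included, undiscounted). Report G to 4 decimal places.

t=0: π = [0.3000, 0.3000, 0.1000, 0.3000], E[r] = 1.5000, γ^t·E[r] = 1.500000, running G = 1.500000
t=1: π = [0.1900, 0.3700, 0.2700, 0.1700], E[r] = 1.1100, γ^t·E[r] = 0.999000, running G = 2.499000
t=2: π = [0.1750, 0.3790, 0.2450, 0.2010], E[r] = 1.1050, γ^t·E[r] = 0.895050, running G = 3.394050
t=3: π = [0.1729, 0.3851, 0.2417, 0.2003], E[r] = 1.1041, γ^t·E[r] = 0.804889, running G = 4.198939
t=4: π = [0.1731, 0.3855, 0.2403, 0.2012], E[r] = 1.1059, γ^t·E[r] = 0.725588, running G = 4.924526
t=5: π = [0.1732, 0.3855, 0.2402, 0.2011], E[r] = 1.1061, γ^t·E[r] = 0.653145, running G = 5.577672
t=6: π = [0.1732, 0.3855, 0.2402, 0.2011], E[r] = 1.1061, γ^t·E[r] = 0.587853, running G = 6.165525

G = 6.1655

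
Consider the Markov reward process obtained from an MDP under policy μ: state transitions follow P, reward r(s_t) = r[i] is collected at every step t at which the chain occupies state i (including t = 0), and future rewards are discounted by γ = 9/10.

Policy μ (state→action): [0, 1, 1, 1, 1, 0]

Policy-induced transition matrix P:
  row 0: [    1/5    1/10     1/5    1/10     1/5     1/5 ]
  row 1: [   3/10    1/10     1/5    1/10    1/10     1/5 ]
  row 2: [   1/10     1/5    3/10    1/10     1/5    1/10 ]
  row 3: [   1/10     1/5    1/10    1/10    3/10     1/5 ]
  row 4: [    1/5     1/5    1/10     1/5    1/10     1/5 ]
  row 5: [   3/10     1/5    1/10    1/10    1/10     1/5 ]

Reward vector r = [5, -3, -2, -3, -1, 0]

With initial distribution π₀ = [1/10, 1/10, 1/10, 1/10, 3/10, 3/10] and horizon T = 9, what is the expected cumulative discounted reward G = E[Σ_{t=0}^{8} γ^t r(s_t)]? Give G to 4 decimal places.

t=0: π = [0.1000, 0.1000, 0.1000, 0.1000, 0.3000, 0.3000], E[r] = -0.6000, γ^t·E[r] = -0.600000, running G = -0.600000
t=1: π = [0.2200, 0.1800, 0.1400, 0.1300, 0.1400, 0.1900], E[r] = -0.2500, γ^t·E[r] = -0.225000, running G = -0.825000
t=2: π = [0.2100, 0.1600, 0.1680, 0.1140, 0.1620, 0.1860], E[r] = -0.2700, γ^t·E[r] = -0.218700, running G = -1.043700
t=3: π = [0.2064, 0.1630, 0.1706, 0.1162, 0.1606, 0.1832], E[r] = -0.3074, γ^t·E[r] = -0.224095, running G = -1.267795
t=4: π = [0.2059, 0.1631, 0.1711, 0.1161, 0.1609, 0.1829], E[r] = -0.3107, γ^t·E[r] = -0.203863, running G = -1.471658
t=5: π = [0.2059, 0.1631, 0.1711, 0.1161, 0.1609, 0.1829], E[r] = -0.3113, γ^t·E[r] = -0.183807, running G = -1.655465
t=6: π = [0.2059, 0.1631, 0.1711, 0.1161, 0.1609, 0.1829], E[r] = -0.3113, γ^t·E[r] = -0.165461, running G = -1.820926
t=7: π = [0.2059, 0.1631, 0.1711, 0.1161, 0.1609, 0.1829], E[r] = -0.3114, γ^t·E[r] = -0.148920, running G = -1.969846
t=8: π = [0.2059, 0.1631, 0.1711, 0.1161, 0.1609, 0.1829], E[r] = -0.3114, γ^t·E[r] = -0.134029, running G = -2.103875

G = -2.1039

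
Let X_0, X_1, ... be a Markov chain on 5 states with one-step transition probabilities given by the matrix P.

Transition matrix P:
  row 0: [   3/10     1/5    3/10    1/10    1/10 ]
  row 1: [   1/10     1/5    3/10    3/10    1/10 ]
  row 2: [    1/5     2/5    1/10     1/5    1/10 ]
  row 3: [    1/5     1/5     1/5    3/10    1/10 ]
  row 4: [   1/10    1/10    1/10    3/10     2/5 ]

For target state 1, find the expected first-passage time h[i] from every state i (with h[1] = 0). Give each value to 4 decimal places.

h = [4.3891, 0.0000, 3.6652, 4.4796, 5.2489]

First-step conditioning: h[1] = 0; for i ≠ 1, h[i] = 1 + Σ_k P[i][k]·h[k].
  h[0] = 1 + 3/10·h[0] + 3/10·h[2] + 1/10·h[3] + 1/10·h[4]
  h[2] = 1 + 1/5·h[0] + 1/10·h[2] + 1/5·h[3] + 1/10·h[4]
  h[3] = 1 + 1/5·h[0] + 1/5·h[2] + 3/10·h[3] + 1/10·h[4]
  h[4] = 1 + 1/10·h[0] + 1/10·h[2] + 3/10·h[3] + 2/5·h[4]
Solving the 4×4 linear system over states ≠ 1 gives exactly h = [970/221, 0, 810/221, 990/221, 1160/221] (h[1] = 0 is the target).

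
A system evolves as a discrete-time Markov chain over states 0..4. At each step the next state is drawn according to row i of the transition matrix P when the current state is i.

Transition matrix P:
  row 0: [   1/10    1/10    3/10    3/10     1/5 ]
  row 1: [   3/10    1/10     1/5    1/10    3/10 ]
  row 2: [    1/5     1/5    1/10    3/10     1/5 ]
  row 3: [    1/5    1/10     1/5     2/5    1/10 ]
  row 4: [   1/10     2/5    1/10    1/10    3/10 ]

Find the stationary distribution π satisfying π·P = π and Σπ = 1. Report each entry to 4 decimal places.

Balance equations π_j = Σ_i π_i·P[i][j]:
  π_0 = 1/10·π_0 + 3/10·π_1 + 1/5·π_2 + 1/5·π_3 + 1/10·π_4
  π_1 = 1/10·π_0 + 1/10·π_1 + 1/5·π_2 + 1/10·π_3 + 2/5·π_4
  π_2 = 3/10·π_0 + 1/5·π_1 + 1/10·π_2 + 1/5·π_3 + 1/10·π_4
  π_3 = 3/10·π_0 + 1/10·π_1 + 3/10·π_2 + 2/5·π_3 + 1/10·π_4
  normalize: π_0 + π_1 + π_2 + π_3 + π_4 = 1
Solving the linear system gives exactly π = [1639/9165, 1672/9165, 1636/9165, 449/1833, 1973/9165].

π = [0.1788, 0.1824, 0.1785, 0.2450, 0.2153]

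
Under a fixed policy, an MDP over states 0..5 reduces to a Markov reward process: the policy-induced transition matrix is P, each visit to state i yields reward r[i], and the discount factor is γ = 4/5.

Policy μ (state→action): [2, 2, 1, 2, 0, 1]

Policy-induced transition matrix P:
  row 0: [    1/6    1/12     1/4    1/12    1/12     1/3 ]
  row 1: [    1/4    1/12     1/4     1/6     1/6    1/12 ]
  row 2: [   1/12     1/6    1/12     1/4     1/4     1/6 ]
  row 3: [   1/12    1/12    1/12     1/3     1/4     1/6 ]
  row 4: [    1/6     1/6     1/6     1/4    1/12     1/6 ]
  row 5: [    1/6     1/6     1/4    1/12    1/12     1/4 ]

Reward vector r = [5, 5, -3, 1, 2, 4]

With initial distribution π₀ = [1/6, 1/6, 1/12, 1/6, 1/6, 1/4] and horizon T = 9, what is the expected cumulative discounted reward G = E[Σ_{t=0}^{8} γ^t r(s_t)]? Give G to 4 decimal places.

G = 10.0192

t=0: π = [0.1667, 0.1667, 0.0833, 0.1667, 0.1667, 0.2500], E[r] = 2.9167, γ^t·E[r] = 2.916667, running G = 2.916667
t=1: π = [0.1597, 0.1250, 0.1944, 0.1806, 0.1389, 0.2014], E[r] = 2.1042, γ^t·E[r] = 1.683333, running G = 4.600000
t=2: π = [0.1458, 0.1279, 0.1759, 0.1944, 0.1563, 0.1997], E[r] = 2.1464, γ^t·E[r] = 1.373704, running G = 5.973704
t=3: π = [0.1465, 0.1277, 0.1753, 0.1980, 0.1557, 0.1970], E[r] = 2.1420, γ^t·E[r] = 1.096716, running G = 7.070420
t=4: π = [0.1462, 0.1273, 0.1748, 0.1986, 0.1562, 0.1969], E[r] = 2.1416, γ^t·E[r] = 0.877185, running G = 7.947605
t=5: π = [0.1462, 0.1273, 0.1747, 0.1988, 0.1562, 0.1968], E[r] = 2.1416, γ^t·E[r] = 0.701759, running G = 8.649364
t=6: π = [0.1462, 0.1273, 0.1747, 0.1988, 0.1562, 0.1968], E[r] = 2.1416, γ^t·E[r] = 0.561401, running G = 9.210765
t=7: π = [0.1461, 0.1273, 0.1747, 0.1988, 0.1562, 0.1968], E[r] = 2.1416, γ^t·E[r] = 0.449121, running G = 9.659885
t=8: π = [0.1461, 0.1273, 0.1747, 0.1988, 0.1562, 0.1968], E[r] = 2.1416, γ^t·E[r] = 0.359296, running G = 10.019182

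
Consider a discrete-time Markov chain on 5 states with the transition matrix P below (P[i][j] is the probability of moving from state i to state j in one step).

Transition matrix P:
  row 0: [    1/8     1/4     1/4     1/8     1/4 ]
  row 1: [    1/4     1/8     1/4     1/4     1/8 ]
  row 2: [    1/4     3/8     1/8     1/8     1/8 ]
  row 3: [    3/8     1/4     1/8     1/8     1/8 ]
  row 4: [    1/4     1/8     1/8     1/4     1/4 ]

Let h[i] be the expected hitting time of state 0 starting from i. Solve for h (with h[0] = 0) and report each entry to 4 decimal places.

h = [0.0000, 3.6334, 3.6788, 3.2247, 3.6269]

First-step conditioning: h[0] = 0; for i ≠ 0, h[i] = 1 + Σ_k P[i][k]·h[k].
  h[1] = 1 + 1/8·h[1] + 1/4·h[2] + 1/4·h[3] + 1/8·h[4]
  h[2] = 1 + 3/8·h[1] + 1/8·h[2] + 1/8·h[3] + 1/8·h[4]
  h[3] = 1 + 1/4·h[1] + 1/8·h[2] + 1/8·h[3] + 1/8·h[4]
  h[4] = 1 + 1/8·h[1] + 1/8·h[2] + 1/4·h[3] + 1/4·h[4]
Solving the 4×4 linear system over states ≠ 0 gives exactly h = [0, 4480/1233, 504/137, 3976/1233, 4472/1233] (h[0] = 0 is the target).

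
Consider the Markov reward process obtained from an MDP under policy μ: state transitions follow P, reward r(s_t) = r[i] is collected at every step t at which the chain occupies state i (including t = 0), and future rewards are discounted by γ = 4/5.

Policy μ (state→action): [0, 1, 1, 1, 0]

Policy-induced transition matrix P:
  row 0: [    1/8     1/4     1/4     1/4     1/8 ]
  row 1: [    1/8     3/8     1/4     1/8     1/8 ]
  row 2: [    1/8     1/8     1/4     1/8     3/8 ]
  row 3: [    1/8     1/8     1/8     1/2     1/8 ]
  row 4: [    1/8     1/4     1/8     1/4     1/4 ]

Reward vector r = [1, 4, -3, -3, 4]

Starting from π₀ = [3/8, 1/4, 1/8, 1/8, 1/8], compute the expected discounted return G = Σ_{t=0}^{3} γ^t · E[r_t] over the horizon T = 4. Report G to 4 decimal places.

G = 2.0270

t=0: π = [0.3750, 0.2500, 0.1250, 0.1250, 0.1250], E[r] = 1.1250, γ^t·E[r] = 1.125000, running G = 1.125000
t=1: π = [0.1250, 0.2500, 0.2188, 0.2344, 0.1719], E[r] = 0.4531, γ^t·E[r] = 0.362500, running G = 1.487500
t=2: π = [0.1250, 0.2246, 0.1992, 0.2500, 0.2012], E[r] = 0.4805, γ^t·E[r] = 0.307500, running G = 1.795000
t=3: π = [0.1250, 0.2219, 0.1936, 0.2595, 0.2000], E[r] = 0.4531, γ^t·E[r] = 0.232000, running G = 2.027000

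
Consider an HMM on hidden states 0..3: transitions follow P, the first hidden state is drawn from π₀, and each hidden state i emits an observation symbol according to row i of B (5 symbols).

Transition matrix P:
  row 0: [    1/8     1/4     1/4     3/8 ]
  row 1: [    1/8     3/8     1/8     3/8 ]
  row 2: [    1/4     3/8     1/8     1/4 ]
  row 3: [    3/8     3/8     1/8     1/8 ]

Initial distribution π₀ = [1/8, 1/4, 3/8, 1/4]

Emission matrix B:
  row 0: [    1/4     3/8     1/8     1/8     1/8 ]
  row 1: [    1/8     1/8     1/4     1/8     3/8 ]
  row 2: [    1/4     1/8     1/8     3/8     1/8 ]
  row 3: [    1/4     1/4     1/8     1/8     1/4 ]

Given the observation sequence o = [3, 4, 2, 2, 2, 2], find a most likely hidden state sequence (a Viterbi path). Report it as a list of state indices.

t=0: δ = [1.562e-02, 3.125e-02, 1.406e-01, 3.125e-02]  (obs o_0=3)
t=1: δ = [4.395e-03, 1.978e-02, 2.197e-03, 8.789e-03]  ψ = [2, 2, 2, 2]  (obs o_1=4)
t=2: δ = [4.120e-04, 1.854e-03, 3.090e-04, 9.270e-04]  ψ = [3, 1, 1, 1]  (obs o_2=2)
t=3: δ = [4.345e-05, 1.738e-04, 2.897e-05, 8.690e-05]  ψ = [3, 1, 1, 1]  (obs o_3=2)
t=4: δ = [4.074e-06, 1.629e-05, 2.716e-06, 8.147e-06]  ψ = [3, 1, 1, 1]  (obs o_4=2)
t=5: δ = [3.819e-07, 1.528e-06, 2.546e-07, 7.638e-07]  ψ = [3, 1, 1, 1]  (obs o_5=2)
backtrack: best end state = 1; path = [2, 1, 1, 1, 1, 1]

path = [2, 1, 1, 1, 1, 1]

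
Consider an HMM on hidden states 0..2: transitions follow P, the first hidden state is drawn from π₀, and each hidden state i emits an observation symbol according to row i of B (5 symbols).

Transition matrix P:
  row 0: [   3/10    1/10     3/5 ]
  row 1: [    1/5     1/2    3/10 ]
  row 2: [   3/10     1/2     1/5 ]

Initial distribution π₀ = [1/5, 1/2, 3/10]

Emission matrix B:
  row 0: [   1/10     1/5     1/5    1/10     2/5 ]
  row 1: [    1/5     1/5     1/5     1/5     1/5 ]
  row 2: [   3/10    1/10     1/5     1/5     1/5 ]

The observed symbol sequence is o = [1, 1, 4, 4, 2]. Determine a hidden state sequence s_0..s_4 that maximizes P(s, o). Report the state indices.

path = [1, 1, 0, 0, 2]

t=0: δ = [4.000e-02, 1.000e-01, 3.000e-02]  (obs o_0=1)
t=1: δ = [4.000e-03, 1.000e-02, 3.000e-03]  ψ = [1, 1, 1]  (obs o_1=1)
t=2: δ = [8.000e-04, 1.000e-03, 6.000e-04]  ψ = [1, 1, 1]  (obs o_2=4)
t=3: δ = [9.600e-05, 1.000e-04, 9.600e-05]  ψ = [0, 1, 0]  (obs o_3=4)
t=4: δ = [5.760e-06, 1.000e-05, 1.152e-05]  ψ = [0, 1, 0]  (obs o_4=2)
backtrack: best end state = 2; path = [1, 1, 0, 0, 2]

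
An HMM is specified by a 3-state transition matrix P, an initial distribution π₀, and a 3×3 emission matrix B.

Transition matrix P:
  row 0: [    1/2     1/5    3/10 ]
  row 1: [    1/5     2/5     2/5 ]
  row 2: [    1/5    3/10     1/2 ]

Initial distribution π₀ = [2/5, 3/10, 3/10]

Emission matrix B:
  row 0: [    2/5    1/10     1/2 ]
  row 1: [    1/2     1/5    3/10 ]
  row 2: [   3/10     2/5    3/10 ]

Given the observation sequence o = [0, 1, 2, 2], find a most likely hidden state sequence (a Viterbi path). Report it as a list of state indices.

t=0: δ = [1.600e-01, 1.500e-01, 9.000e-02]  (obs o_0=0)
t=1: δ = [8.000e-03, 1.200e-02, 2.400e-02]  ψ = [0, 1, 1]  (obs o_1=1)
t=2: δ = [2.400e-03, 2.160e-03, 3.600e-03]  ψ = [2, 2, 2]  (obs o_2=2)
t=3: δ = [6.000e-04, 3.240e-04, 5.400e-04]  ψ = [0, 2, 2]  (obs o_3=2)
backtrack: best end state = 0; path = [1, 2, 0, 0]

path = [1, 2, 0, 0]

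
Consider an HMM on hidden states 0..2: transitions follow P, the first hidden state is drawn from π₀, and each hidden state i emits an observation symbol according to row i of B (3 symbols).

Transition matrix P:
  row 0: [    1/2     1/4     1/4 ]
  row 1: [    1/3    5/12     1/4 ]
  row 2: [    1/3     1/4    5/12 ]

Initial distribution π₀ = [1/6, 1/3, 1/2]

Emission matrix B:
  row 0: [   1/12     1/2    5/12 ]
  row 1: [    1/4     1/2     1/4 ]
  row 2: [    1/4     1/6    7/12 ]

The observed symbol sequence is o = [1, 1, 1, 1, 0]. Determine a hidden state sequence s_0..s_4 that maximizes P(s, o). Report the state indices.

path = [1, 1, 1, 1, 1]

t=0: δ = [8.333e-02, 1.667e-01, 8.333e-02]  (obs o_0=1)
t=1: δ = [2.778e-02, 3.472e-02, 6.944e-03]  ψ = [1, 1, 1]  (obs o_1=1)
t=2: δ = [6.944e-03, 7.234e-03, 1.447e-03]  ψ = [0, 1, 1]  (obs o_2=1)
t=3: δ = [1.736e-03, 1.507e-03, 3.014e-04]  ψ = [0, 1, 1]  (obs o_3=1)
t=4: δ = [7.234e-05, 1.570e-04, 1.085e-04]  ψ = [0, 1, 0]  (obs o_4=0)
backtrack: best end state = 1; path = [1, 1, 1, 1, 1]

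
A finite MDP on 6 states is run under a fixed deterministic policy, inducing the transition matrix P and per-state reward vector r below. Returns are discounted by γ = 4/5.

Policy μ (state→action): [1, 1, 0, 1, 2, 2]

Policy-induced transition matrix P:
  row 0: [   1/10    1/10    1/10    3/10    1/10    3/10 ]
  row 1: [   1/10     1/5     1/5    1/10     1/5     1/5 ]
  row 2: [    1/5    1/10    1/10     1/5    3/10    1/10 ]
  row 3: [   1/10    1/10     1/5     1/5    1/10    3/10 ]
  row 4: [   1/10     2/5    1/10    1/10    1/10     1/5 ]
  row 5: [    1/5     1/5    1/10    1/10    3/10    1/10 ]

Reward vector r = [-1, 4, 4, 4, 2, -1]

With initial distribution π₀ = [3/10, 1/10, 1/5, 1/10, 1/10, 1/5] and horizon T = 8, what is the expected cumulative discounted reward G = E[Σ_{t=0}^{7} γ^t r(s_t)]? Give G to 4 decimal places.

G = 7.5138

t=0: π = [0.3000, 0.1000, 0.2000, 0.1000, 0.1000, 0.2000], E[r] = 1.3000, γ^t·E[r] = 1.300000, running G = 1.300000
t=1: π = [0.1400, 0.1600, 0.1200, 0.1900, 0.1900, 0.2000], E[r] = 1.9200, γ^t·E[r] = 1.536000, running G = 2.836000
t=2: π = [0.1320, 0.1930, 0.1350, 0.1590, 0.1800, 0.2010], E[r] = 1.9750, γ^t·E[r] = 1.264000, running G = 4.100000
t=3: π = [0.1336, 0.1934, 0.1352, 0.1558, 0.1865, 0.1955], E[r] = 1.9815, γ^t·E[r] = 1.014528, running G = 5.114528
t=4: π = [0.1331, 0.1948, 0.1349, 0.1558, 0.1855, 0.1959], E[r] = 1.9843, γ^t·E[r] = 0.812786, running G = 5.927314
t=5: π = [0.1331, 0.1947, 0.1351, 0.1557, 0.1856, 0.1958], E[r] = 1.9843, γ^t·E[r] = 0.650206, running G = 6.577520
t=6: π = [0.1331, 0.1947, 0.1350, 0.1557, 0.1856, 0.1958], E[r] = 1.9843, γ^t·E[r] = 0.520178, running G = 7.097698
t=7: π = [0.1331, 0.1947, 0.1350, 0.1557, 0.1856, 0.1958], E[r] = 1.9843, γ^t·E[r] = 0.416144, running G = 7.513842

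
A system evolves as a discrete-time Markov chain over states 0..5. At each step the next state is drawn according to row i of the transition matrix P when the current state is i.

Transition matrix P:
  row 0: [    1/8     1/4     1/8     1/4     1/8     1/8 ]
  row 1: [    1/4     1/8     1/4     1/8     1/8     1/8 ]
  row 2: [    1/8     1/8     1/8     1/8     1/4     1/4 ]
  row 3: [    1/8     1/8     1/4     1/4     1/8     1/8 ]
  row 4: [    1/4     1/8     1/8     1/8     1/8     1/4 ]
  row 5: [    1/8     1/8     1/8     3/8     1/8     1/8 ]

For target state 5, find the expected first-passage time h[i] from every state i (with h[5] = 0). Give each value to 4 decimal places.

First-step conditioning: h[5] = 0; for i ≠ 5, h[i] = 1 + Σ_k P[i][k]·h[k].
  h[0] = 1 + 1/8·h[0] + 1/4·h[1] + 1/8·h[2] + 1/4·h[3] + 1/8·h[4]
  h[1] = 1 + 1/4·h[0] + 1/8·h[1] + 1/4·h[2] + 1/8·h[3] + 1/8·h[4]
  h[2] = 1 + 1/8·h[0] + 1/8·h[1] + 1/8·h[2] + 1/8·h[3] + 1/4·h[4]
  h[3] = 1 + 1/8·h[0] + 1/8·h[1] + 1/4·h[2] + 1/4·h[3] + 1/8·h[4]
  h[4] = 1 + 1/4·h[0] + 1/8·h[1] + 1/8·h[2] + 1/8·h[3] + 1/8·h[4]
Solving the 5×5 linear system over states ≠ 5 gives exactly h = [9358/1539, 9232/1539, 8080/1539, 9214/1539, 8222/1539, 0] (h[5] = 0 is the target).

h = [6.0806, 5.9987, 5.2502, 5.9870, 5.3424, 0.0000]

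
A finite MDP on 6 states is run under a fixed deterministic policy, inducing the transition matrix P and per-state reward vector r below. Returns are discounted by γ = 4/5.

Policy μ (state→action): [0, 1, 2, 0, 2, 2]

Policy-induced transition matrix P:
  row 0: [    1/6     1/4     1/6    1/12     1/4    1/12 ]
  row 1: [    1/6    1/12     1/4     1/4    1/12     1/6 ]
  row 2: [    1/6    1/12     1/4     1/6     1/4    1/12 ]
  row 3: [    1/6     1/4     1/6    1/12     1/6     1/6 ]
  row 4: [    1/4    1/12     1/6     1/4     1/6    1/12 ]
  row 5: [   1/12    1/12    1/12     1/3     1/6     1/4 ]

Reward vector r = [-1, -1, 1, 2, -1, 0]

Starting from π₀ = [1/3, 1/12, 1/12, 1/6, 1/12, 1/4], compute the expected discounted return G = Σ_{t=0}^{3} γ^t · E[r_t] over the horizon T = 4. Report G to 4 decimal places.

t=0: π = [0.3333, 0.0833, 0.0833, 0.1667, 0.0833, 0.2500], E[r] = -0.0833, γ^t·E[r] = -0.083333, running G = -0.083333
t=1: π = [0.1528, 0.1667, 0.1597, 0.1806, 0.1944, 0.1458], E[r] = 0.0069, γ^t·E[r] = 0.005556, running G = -0.077778
t=2: π = [0.1707, 0.1389, 0.1817, 0.1933, 0.1788, 0.1366], E[r] = 0.0799, γ^t·E[r] = 0.051111, running G = -0.026667
t=3: π = [0.1702, 0.1440, 0.1820, 0.1856, 0.1845, 0.1338], E[r] = 0.0545, γ^t·E[r] = 0.027901, running G = 0.001235

G = 0.0012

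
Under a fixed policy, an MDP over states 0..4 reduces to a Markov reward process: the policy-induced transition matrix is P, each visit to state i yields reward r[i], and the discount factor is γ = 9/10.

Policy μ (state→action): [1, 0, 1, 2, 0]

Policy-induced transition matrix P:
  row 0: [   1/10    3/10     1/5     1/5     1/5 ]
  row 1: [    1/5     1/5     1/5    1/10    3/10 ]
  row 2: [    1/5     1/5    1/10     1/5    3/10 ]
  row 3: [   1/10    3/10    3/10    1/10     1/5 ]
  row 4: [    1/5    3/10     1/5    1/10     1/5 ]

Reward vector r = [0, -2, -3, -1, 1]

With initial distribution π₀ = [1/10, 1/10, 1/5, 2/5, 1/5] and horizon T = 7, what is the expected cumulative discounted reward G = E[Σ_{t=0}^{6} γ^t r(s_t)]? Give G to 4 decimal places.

G = -5.2396

t=0: π = [0.1000, 0.1000, 0.2000, 0.4000, 0.2000], E[r] = -1.0000, γ^t·E[r] = -1.000000, running G = -1.000000
t=1: π = [0.1500, 0.2700, 0.2200, 0.1300, 0.2300], E[r] = -1.1000, γ^t·E[r] = -0.990000, running G = -1.990000
t=2: π = [0.1720, 0.2510, 0.1910, 0.1370, 0.2490], E[r] = -0.9630, γ^t·E[r] = -0.780030, running G = -2.770030
t=3: π = [0.1691, 0.2558, 0.1946, 0.1363, 0.2442], E[r] = -0.9875, γ^t·E[r] = -0.719888, running G = -3.489918
t=4: π = [0.1695, 0.2550, 0.1942, 0.1364, 0.2450], E[r] = -0.9838, γ^t·E[r] = -0.645445, running G = -4.135362
t=5: π = [0.1694, 0.2551, 0.1942, 0.1364, 0.2449], E[r] = -0.9843, γ^t·E[r] = -0.581210, running G = -4.716572
t=6: π = [0.1694, 0.2551, 0.1942, 0.1364, 0.2449], E[r] = -0.9842, γ^t·E[r] = -0.523052, running G = -5.239624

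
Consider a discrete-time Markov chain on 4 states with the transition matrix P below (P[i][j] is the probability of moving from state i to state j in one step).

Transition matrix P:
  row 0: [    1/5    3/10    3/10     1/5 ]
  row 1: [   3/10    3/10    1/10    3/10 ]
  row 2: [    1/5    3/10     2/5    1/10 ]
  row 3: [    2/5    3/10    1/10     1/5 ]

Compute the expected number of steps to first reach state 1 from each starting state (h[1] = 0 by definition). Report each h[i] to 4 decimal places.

First-step conditioning: h[1] = 0; for i ≠ 1, h[i] = 1 + Σ_k P[i][k]·h[k].
  h[0] = 1 + 1/5·h[0] + 3/10·h[2] + 1/5·h[3]
  h[2] = 1 + 1/5·h[0] + 2/5·h[2] + 1/10·h[3]
  h[3] = 1 + 2/5·h[0] + 1/10·h[2] + 1/5·h[3]
Solving the 3×3 linear system over states ≠ 1 gives exactly h = [10/3, 0, 10/3, 10/3] (h[1] = 0 is the target).

h = [3.3333, 0.0000, 3.3333, 3.3333]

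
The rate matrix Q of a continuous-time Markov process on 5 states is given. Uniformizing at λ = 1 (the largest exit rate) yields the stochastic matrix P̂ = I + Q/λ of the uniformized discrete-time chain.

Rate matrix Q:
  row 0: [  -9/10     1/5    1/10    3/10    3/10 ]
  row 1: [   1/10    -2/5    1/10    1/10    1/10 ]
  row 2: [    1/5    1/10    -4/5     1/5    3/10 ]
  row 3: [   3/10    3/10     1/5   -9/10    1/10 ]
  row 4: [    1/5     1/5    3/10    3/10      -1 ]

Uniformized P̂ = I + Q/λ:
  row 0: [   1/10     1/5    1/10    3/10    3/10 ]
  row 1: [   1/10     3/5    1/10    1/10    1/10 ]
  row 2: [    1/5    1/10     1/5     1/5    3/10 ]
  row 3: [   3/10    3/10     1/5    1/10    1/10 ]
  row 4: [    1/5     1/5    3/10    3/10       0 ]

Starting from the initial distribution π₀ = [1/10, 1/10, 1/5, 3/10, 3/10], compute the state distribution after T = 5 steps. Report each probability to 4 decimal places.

π = [0.1682, 0.3337, 0.1654, 0.1811, 0.1517]

t=0: π = [0.1000, 0.1000, 0.2000, 0.3000, 0.3000]
t=1: π = [0.2100, 0.2500, 0.2100, 0.2000, 0.1300]
t=2: π = [0.1740, 0.2990, 0.1670, 0.1890, 0.1710]
t=3: π = [0.1716, 0.3218, 0.1698, 0.1857, 0.1511]
t=4: π = [0.1692, 0.3303, 0.1658, 0.1815, 0.1532]
t=5: π = [0.1682, 0.3337, 0.1654, 0.1811, 0.1517]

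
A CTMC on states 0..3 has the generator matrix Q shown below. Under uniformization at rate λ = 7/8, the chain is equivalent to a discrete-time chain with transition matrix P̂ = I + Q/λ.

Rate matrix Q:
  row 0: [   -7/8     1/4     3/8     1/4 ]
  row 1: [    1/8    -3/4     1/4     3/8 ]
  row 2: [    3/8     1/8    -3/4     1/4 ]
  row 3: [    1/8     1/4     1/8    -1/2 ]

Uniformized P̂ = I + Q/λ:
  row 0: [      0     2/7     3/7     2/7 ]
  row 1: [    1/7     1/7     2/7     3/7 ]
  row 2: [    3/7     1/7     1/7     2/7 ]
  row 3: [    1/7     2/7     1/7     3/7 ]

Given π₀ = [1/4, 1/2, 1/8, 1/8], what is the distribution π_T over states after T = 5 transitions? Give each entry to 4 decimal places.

t=0: π = [0.2500, 0.5000, 0.1250, 0.1250]
t=1: π = [0.1429, 0.1964, 0.2857, 0.3750]
t=2: π = [0.2041, 0.2168, 0.2117, 0.3673]
t=3: π = [0.1742, 0.2245, 0.2321, 0.3692]
t=4: π = [0.1843, 0.2205, 0.2247, 0.3705]
t=5: π = [0.1807, 0.2221, 0.2270, 0.3701]

π = [0.1807, 0.2221, 0.2270, 0.3701]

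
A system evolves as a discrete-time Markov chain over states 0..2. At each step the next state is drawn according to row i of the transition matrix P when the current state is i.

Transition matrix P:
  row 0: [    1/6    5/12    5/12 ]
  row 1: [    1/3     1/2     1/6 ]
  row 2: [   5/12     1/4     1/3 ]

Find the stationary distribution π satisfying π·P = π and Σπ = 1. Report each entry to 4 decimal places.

Balance equations π_j = Σ_i π_i·P[i][j]:
  π_0 = 1/6·π_0 + 1/3·π_1 + 5/12·π_2
  π_1 = 5/12·π_0 + 1/2·π_1 + 1/4·π_2
  normalize: π_0 + π_1 + π_2 = 1
Solving the linear system gives exactly π = [42/137, 55/137, 40/137].

π = [0.3066, 0.4015, 0.2920]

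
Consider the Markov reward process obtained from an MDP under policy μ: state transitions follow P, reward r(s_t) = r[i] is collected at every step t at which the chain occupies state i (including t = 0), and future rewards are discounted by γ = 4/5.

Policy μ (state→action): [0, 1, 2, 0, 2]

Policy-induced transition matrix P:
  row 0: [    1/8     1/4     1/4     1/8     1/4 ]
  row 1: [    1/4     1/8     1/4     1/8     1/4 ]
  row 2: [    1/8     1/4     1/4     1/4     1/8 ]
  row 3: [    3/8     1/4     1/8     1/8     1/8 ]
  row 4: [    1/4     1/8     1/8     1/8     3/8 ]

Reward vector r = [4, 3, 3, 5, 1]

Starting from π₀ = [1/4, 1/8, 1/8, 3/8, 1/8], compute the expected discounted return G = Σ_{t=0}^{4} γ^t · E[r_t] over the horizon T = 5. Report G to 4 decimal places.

t=0: π = [0.2500, 0.1250, 0.1250, 0.3750, 0.1250], E[r] = 3.7500, γ^t·E[r] = 3.750000, running G = 3.750000
t=1: π = [0.2500, 0.2188, 0.1875, 0.1406, 0.2031], E[r] = 3.1250, γ^t·E[r] = 2.500000, running G = 6.250000
t=2: π = [0.2129, 0.1973, 0.2070, 0.1484, 0.2344], E[r] = 3.0410, γ^t·E[r] = 1.946250, running G = 8.196250
t=3: π = [0.2161, 0.1960, 0.2021, 0.1509, 0.2349], E[r] = 3.0481, γ^t·E[r] = 1.560625, running G = 9.756875
t=4: π = [0.2166, 0.1961, 0.2018, 0.1503, 0.2352], E[r] = 3.0467, γ^t·E[r] = 1.247913, running G = 11.004788

G = 11.0048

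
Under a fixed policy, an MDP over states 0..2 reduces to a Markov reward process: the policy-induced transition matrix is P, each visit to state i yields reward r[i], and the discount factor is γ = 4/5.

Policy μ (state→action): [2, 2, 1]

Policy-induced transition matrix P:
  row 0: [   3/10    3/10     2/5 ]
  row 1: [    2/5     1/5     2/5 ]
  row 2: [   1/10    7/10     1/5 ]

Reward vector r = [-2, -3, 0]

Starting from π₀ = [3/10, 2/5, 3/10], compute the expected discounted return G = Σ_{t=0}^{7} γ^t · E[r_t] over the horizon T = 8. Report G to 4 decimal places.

t=0: π = [0.3000, 0.4000, 0.3000], E[r] = -1.8000, γ^t·E[r] = -1.800000, running G = -1.800000
t=1: π = [0.2800, 0.3800, 0.3400], E[r] = -1.7000, γ^t·E[r] = -1.360000, running G = -3.160000
t=2: π = [0.2700, 0.3980, 0.3320], E[r] = -1.7340, γ^t·E[r] = -1.109760, running G = -4.269760
t=3: π = [0.2734, 0.3930, 0.3336], E[r] = -1.7258, γ^t·E[r] = -0.883610, running G = -5.153370
t=4: π = [0.2726, 0.3941, 0.3333], E[r] = -1.7276, γ^t·E[r] = -0.707617, running G = -5.860986
t=5: π = [0.2728, 0.3939, 0.3333], E[r] = -1.7272, γ^t·E[r] = -0.565972, running G = -6.426959
t=6: π = [0.2727, 0.3939, 0.3333], E[r] = -1.7273, γ^t·E[r] = -0.452798, running G = -6.879756
t=7: π = [0.2727, 0.3939, 0.3333], E[r] = -1.7273, γ^t·E[r] = -0.362235, running G = -7.241991

G = -7.2420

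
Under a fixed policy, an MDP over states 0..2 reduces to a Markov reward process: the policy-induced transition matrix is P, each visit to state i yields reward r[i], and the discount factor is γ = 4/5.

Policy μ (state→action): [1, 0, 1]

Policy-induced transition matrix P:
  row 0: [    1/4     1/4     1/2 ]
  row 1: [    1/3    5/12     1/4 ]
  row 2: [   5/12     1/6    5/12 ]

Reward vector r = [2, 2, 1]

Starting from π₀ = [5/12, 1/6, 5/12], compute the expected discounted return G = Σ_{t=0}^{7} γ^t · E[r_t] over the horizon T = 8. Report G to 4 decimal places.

G = 6.6165

t=0: π = [0.4167, 0.1667, 0.4167], E[r] = 1.5833, γ^t·E[r] = 1.583333, running G = 1.583333
t=1: π = [0.3333, 0.2431, 0.4236], E[r] = 1.5764, γ^t·E[r] = 1.261111, running G = 2.844444
t=2: π = [0.3409, 0.2552, 0.4039], E[r] = 1.5961, γ^t·E[r] = 1.021481, running G = 3.865926
t=3: π = [0.3386, 0.2589, 0.4025], E[r] = 1.5975, γ^t·E[r] = 0.817901, running G = 4.683827
t=4: π = [0.3387, 0.2596, 0.4017], E[r] = 1.5983, γ^t·E[r] = 0.654649, running G = 5.338476
t=5: π = [0.3386, 0.2598, 0.4016], E[r] = 1.5984, γ^t·E[r] = 0.523757, running G = 5.862232
t=6: π = [0.3386, 0.2598, 0.4016], E[r] = 1.5984, γ^t·E[r] = 0.419015, running G = 6.281247
t=7: π = [0.3386, 0.2598, 0.4016], E[r] = 1.5984, γ^t·E[r] = 0.335214, running G = 6.616461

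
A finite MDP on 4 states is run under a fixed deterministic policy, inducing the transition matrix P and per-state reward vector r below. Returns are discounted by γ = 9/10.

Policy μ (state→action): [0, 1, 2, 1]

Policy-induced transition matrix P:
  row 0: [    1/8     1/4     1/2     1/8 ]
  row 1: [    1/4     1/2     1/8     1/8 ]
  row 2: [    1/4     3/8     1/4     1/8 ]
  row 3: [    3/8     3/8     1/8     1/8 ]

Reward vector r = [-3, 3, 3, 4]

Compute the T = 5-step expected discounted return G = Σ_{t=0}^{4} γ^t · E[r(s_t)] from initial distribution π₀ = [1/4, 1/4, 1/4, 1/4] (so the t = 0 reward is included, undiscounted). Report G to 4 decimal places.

G = 6.9701

t=0: π = [0.2500, 0.2500, 0.2500, 0.2500], E[r] = 1.7500, γ^t·E[r] = 1.750000, running G = 1.750000
t=1: π = [0.2500, 0.3750, 0.2500, 0.1250], E[r] = 1.6250, γ^t·E[r] = 1.462500, running G = 3.212500
t=2: π = [0.2344, 0.3906, 0.2500, 0.1250], E[r] = 1.7188, γ^t·E[r] = 1.392188, running G = 4.604688
t=3: π = [0.2363, 0.3945, 0.2441, 0.1250], E[r] = 1.7070, γ^t·E[r] = 1.244426, running G = 5.849113
t=4: π = [0.2361, 0.3948, 0.2441, 0.1250], E[r] = 1.7085, γ^t·E[r] = 1.120944, running G = 6.970058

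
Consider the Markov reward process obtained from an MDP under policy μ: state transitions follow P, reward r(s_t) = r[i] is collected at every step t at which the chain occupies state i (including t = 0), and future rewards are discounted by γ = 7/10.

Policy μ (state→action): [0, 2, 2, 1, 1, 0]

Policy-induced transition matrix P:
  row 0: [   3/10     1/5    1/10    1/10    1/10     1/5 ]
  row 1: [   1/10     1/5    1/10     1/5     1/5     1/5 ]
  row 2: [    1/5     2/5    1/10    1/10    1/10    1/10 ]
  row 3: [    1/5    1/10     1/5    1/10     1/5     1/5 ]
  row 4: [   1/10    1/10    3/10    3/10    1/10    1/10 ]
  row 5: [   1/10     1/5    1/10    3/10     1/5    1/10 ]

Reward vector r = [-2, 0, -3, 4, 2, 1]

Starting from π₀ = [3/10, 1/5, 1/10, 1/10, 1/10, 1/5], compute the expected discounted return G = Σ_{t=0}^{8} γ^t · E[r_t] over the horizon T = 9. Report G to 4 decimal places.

G = 0.8136

t=0: π = [0.3000, 0.2000, 0.1000, 0.1000, 0.1000, 0.2000], E[r] = -0.1000, γ^t·E[r] = -0.100000, running G = -0.100000
t=1: π = [0.1800, 0.2000, 0.1300, 0.1800, 0.1500, 0.1600], E[r] = 0.4300, γ^t·E[r] = 0.301000, running G = 0.201000
t=2: π = [0.1670, 0.1930, 0.1480, 0.1820, 0.1540, 0.1560], E[r] = 0.4140, γ^t·E[r] = 0.202860, running G = 0.403860
t=3: π = [0.1664, 0.1960, 0.1490, 0.1813, 0.1531, 0.1542], E[r] = 0.4058, γ^t·E[r] = 0.139189, running G = 0.543049
t=4: π = [0.1663, 0.1964, 0.1488, 0.1811, 0.1532, 0.1544], E[r] = 0.4060, γ^t·E[r] = 0.097490, running G = 0.640540
t=5: π = [0.1662, 0.1963, 0.1487, 0.1811, 0.1532, 0.1544], E[r] = 0.4066, γ^t·E[r] = 0.068337, running G = 0.708876
t=6: π = [0.1662, 0.1963, 0.1487, 0.1811, 0.1532, 0.1544], E[r] = 0.4066, γ^t·E[r] = 0.047835, running G = 0.756711
t=7: π = [0.1662, 0.1963, 0.1488, 0.1811, 0.1532, 0.1544], E[r] = 0.4066, γ^t·E[r] = 0.033484, running G = 0.790195
t=8: π = [0.1662, 0.1963, 0.1488, 0.1811, 0.1532, 0.1544], E[r] = 0.4066, γ^t·E[r] = 0.023438, running G = 0.813633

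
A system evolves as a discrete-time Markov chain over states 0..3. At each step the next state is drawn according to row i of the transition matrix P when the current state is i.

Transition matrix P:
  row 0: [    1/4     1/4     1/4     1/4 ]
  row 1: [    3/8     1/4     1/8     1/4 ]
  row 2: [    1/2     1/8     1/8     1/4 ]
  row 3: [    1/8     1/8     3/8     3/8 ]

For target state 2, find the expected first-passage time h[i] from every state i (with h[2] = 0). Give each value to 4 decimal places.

h = [3.8621, 4.3448, 0.0000, 3.2414]

First-step conditioning: h[2] = 0; for i ≠ 2, h[i] = 1 + Σ_k P[i][k]·h[k].
  h[0] = 1 + 1/4·h[0] + 1/4·h[1] + 1/4·h[3]
  h[1] = 1 + 3/8·h[0] + 1/4·h[1] + 1/4·h[3]
  h[3] = 1 + 1/8·h[0] + 1/8·h[1] + 3/8·h[3]
Solving the 3×3 linear system over states ≠ 2 gives exactly h = [112/29, 126/29, 0, 94/29] (h[2] = 0 is the target).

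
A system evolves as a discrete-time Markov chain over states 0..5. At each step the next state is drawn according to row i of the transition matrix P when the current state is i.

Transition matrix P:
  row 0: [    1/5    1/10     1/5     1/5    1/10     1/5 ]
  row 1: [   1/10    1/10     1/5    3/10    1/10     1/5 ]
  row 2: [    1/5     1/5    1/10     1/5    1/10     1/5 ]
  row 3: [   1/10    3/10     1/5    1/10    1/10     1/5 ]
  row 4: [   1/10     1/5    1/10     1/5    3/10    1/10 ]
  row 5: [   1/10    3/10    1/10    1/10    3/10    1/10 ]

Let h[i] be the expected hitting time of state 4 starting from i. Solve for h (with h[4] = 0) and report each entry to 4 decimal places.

h = [7.3333, 7.3333, 7.3333, 7.3333, 0.0000, 6.0000]

First-step conditioning: h[4] = 0; for i ≠ 4, h[i] = 1 + Σ_k P[i][k]·h[k].
  h[0] = 1 + 1/5·h[0] + 1/10·h[1] + 1/5·h[2] + 1/5·h[3] + 1/5·h[5]
  h[1] = 1 + 1/10·h[0] + 1/10·h[1] + 1/5·h[2] + 3/10·h[3] + 1/5·h[5]
  h[2] = 1 + 1/5·h[0] + 1/5·h[1] + 1/10·h[2] + 1/5·h[3] + 1/5·h[5]
  h[3] = 1 + 1/10·h[0] + 3/10·h[1] + 1/5·h[2] + 1/10·h[3] + 1/5·h[5]
  h[5] = 1 + 1/10·h[0] + 3/10·h[1] + 1/10·h[2] + 1/10·h[3] + 1/10·h[5]
Solving the 5×5 linear system over states ≠ 4 gives exactly h = [22/3, 22/3, 22/3, 22/3, 0, 6] (h[4] = 0 is the target).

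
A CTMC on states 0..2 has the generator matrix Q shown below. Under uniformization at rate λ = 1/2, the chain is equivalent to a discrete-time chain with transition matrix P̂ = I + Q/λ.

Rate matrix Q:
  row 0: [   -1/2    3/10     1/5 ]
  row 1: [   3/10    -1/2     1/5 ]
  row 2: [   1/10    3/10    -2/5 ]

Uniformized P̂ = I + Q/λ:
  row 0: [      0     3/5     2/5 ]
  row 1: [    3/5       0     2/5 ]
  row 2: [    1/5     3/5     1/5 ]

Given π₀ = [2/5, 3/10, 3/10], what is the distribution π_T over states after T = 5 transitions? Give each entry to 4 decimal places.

π = [0.2858, 0.3808, 0.3333]

t=0: π = [0.4000, 0.3000, 0.3000]
t=1: π = [0.2400, 0.4200, 0.3400]
t=2: π = [0.3200, 0.3480, 0.3320]
t=3: π = [0.2752, 0.3912, 0.3336]
t=4: π = [0.3014, 0.3653, 0.3333]
t=5: π = [0.2858, 0.3808, 0.3333]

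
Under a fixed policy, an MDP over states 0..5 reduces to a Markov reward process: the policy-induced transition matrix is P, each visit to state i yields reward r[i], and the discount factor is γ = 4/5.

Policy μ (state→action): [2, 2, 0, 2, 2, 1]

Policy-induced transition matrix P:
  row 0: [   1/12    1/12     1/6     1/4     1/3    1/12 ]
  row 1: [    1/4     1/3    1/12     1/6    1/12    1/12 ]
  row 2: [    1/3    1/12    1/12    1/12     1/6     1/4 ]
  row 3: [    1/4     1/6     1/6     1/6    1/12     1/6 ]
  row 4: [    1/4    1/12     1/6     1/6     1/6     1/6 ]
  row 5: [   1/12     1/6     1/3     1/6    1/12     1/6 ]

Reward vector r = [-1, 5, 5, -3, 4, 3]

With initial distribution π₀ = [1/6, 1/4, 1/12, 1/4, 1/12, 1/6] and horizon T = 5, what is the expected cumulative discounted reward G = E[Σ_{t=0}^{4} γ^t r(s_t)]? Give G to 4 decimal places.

t=0: π = [0.1667, 0.2500, 0.0833, 0.2500, 0.0833, 0.1667], E[r] = 1.5833, γ^t·E[r] = 1.583333, running G = 1.583333
t=1: π = [0.2014, 0.1806, 0.1667, 0.1736, 0.1389, 0.1389], E[r] = 1.9861, γ^t·E[r] = 1.588889, running G = 3.172222
t=2: π = [0.2072, 0.1545, 0.1609, 0.1696, 0.1591, 0.1487], E[r] = 1.9439, γ^t·E[r] = 1.244074, running G = 4.416296
t=3: π = [0.2041, 0.1485, 0.1652, 0.1705, 0.1618, 0.1499], E[r] = 1.9496, γ^t·E[r] = 0.998198, running G = 5.414494
t=4: π = [0.2048, 0.1472, 0.1655, 0.1699, 0.1616, 0.1510], E[r] = 1.9485, γ^t·E[r] = 0.798087, running G = 6.212581

G = 6.2126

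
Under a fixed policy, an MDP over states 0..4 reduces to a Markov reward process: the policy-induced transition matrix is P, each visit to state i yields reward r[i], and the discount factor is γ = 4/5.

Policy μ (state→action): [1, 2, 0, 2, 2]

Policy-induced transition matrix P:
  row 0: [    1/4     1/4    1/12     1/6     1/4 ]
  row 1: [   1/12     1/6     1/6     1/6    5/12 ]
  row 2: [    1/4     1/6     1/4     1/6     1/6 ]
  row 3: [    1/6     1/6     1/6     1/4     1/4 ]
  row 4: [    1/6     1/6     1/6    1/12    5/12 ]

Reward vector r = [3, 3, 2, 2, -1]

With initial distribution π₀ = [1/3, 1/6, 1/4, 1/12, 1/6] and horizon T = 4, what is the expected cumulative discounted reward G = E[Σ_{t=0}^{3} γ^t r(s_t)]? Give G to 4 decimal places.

G = 4.8566

t=0: π = [0.3333, 0.1667, 0.2500, 0.0833, 0.1667], E[r] = 2.0000, γ^t·E[r] = 2.000000, running G = 2.000000
t=1: π = [0.2014, 0.1944, 0.1597, 0.1597, 0.2847], E[r] = 1.5417, γ^t·E[r] = 1.233333, running G = 3.233333
t=2: π = [0.1806, 0.1834, 0.1632, 0.1563, 0.3166], E[r] = 1.4144, γ^t·E[r] = 0.905185, running G = 4.138519
t=3: π = [0.1800, 0.1817, 0.1652, 0.1533, 0.3197], E[r] = 1.4025, γ^t·E[r] = 0.718099, running G = 4.856617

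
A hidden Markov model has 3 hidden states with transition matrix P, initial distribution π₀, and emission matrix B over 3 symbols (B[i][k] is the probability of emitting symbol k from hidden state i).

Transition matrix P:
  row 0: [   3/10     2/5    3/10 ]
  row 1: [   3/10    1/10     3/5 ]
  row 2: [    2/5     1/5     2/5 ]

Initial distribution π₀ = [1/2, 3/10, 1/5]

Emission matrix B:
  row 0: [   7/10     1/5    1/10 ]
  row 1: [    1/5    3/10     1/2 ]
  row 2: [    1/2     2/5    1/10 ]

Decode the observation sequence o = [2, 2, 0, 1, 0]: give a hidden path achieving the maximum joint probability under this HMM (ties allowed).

t=0: δ = [5.000e-02, 1.500e-01, 2.000e-02]  (obs o_0=2)
t=1: δ = [4.500e-03, 1.000e-02, 9.000e-03]  ψ = [1, 0, 1]  (obs o_1=2)
t=2: δ = [2.520e-03, 3.600e-04, 3.000e-03]  ψ = [2, 0, 1]  (obs o_2=0)
t=3: δ = [2.400e-04, 3.024e-04, 4.800e-04]  ψ = [2, 0, 2]  (obs o_3=1)
t=4: δ = [1.344e-04, 1.920e-05, 9.600e-05]  ψ = [2, 0, 2]  (obs o_4=0)
backtrack: best end state = 0; path = [0, 1, 2, 2, 0]

path = [0, 1, 2, 2, 0]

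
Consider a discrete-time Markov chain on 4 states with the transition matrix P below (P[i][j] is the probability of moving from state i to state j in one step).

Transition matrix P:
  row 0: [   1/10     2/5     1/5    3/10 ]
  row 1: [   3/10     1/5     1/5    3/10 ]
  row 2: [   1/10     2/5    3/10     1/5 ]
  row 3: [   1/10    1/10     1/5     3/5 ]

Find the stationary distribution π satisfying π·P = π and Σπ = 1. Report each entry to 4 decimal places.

Balance equations π_j = Σ_i π_i·P[i][j]:
  π_0 = 1/10·π_0 + 3/10·π_1 + 1/10·π_2 + 1/10·π_3
  π_1 = 2/5·π_0 + 1/5·π_1 + 2/5·π_2 + 1/10·π_3
  π_2 = 1/5·π_0 + 1/5·π_1 + 3/10·π_2 + 1/5·π_3
  normalize: π_0 + π_1 + π_2 + π_3 = 1
Solving the linear system gives exactly π = [37/252, 59/252, 2/9, 25/63].

π = [0.1468, 0.2341, 0.2222, 0.3968]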